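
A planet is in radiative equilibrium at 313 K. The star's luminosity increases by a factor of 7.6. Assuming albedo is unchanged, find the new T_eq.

T_eq ≈ 520 K

T_eq ∝ L^(1/4) · d^(−1/2).
T′ = 313 × 7.6^(1/4) = 520 K.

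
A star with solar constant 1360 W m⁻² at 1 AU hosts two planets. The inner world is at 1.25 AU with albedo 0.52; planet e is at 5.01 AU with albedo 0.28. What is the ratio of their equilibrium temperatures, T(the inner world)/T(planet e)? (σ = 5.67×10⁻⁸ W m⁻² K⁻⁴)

T₁/T₂ ≈ 1.809

T_eq = [S₀(1−A)/(4σd²)]^(1/4), so T ∝ (1−A)^(1/4) / √d.
T₁ = [1360×0.48/(4×5.67×10⁻⁸×1.25²)]^(1/4) = 207.17 K.
T₂ = [1360×0.72/(4×5.67×10⁻⁸×5.01²)]^(1/4) = 114.52 K.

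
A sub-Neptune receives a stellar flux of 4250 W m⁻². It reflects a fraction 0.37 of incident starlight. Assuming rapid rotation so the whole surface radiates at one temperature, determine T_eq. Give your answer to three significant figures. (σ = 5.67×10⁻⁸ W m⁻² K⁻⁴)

Energy balance: absorbed = emitted ⇒ πR²·S(1−A) = 4πR²·σT_eq⁴, so T_eq⁴ = S(1−A)/(4σ).
T_eq = [4250 × 0.63 / (4 × 5.67×10⁻⁸)]^(1/4) = (1.18×10¹⁰)^(1/4) = 330 K.

T_eq ≈ 330 K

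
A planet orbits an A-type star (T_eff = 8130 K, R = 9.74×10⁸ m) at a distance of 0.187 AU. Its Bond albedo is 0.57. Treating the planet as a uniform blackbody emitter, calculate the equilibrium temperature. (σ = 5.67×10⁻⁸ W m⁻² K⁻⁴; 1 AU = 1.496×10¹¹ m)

d = 0.187 AU = 2.80×10¹⁰ m.
L = 4πR_⋆²σT_⋆⁴ = 4π(9.74×10⁸)² × 5.67×10⁻⁸ × (8130)⁴ = 2.95×10²⁷ W.
S = L/(4πd²) = 3.00×10⁵ W m⁻².
Energy balance: absorbed = emitted ⇒ πR²·S(1−A) = 4πR²·σT_eq⁴, so T_eq⁴ = S(1−A)/(4σ).
T_eq = [3.00×10⁵ × 0.43 / (4 × 5.67×10⁻⁸)]^(1/4) = (5.69×10¹¹)^(1/4) = 869 K.

T_eq ≈ 869 K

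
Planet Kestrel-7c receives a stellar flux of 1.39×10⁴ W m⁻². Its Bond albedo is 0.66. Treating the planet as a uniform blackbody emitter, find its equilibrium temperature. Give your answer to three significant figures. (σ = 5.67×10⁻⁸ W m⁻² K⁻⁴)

Energy balance: absorbed = emitted ⇒ πR²·S(1−A) = 4πR²·σT_eq⁴, so T_eq⁴ = S(1−A)/(4σ).
T_eq = [1.39×10⁴ × 0.34 / (4 × 5.67×10⁻⁸)]^(1/4) = (2.08×10¹⁰)^(1/4) = 380 K.

T_eq ≈ 380 K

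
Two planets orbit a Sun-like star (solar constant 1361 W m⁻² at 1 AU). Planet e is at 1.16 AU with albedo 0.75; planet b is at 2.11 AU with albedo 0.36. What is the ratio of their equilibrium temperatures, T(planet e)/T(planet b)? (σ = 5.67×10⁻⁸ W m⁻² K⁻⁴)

T₁/T₂ ≈ 1.066

T_eq = [S₀(1−A)/(4σd²)]^(1/4), so T ∝ (1−A)^(1/4) / √d.
T₁ = [1361×0.25/(4×5.67×10⁻⁸×1.16²)]^(1/4) = 182.73 K.
T₂ = [1361×0.64/(4×5.67×10⁻⁸×2.11²)]^(1/4) = 171.38 K.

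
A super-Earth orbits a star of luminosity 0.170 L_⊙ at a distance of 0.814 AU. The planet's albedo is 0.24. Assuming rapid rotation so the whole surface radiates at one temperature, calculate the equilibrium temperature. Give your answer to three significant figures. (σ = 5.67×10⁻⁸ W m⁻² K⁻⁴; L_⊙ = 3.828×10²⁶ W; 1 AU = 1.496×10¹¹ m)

T_eq ≈ 185 K

d = 0.814 AU = 1.22×10¹¹ m.
L = 0.170 × 3.828×10²⁶ = 6.51×10²⁵ W.
Flux: S = L/(4πd²) = 6.51×10²⁵/(4π×(1.22×10¹¹)²) = 349 W m⁻².
Energy balance: absorbed = emitted ⇒ πR²·S(1−A) = 4πR²·σT_eq⁴, so T_eq⁴ = S(1−A)/(4σ).
T_eq = [349 × 0.76 / (4 × 5.67×10⁻⁸)]^(1/4) = (1.17×10⁹)^(1/4) = 185 K.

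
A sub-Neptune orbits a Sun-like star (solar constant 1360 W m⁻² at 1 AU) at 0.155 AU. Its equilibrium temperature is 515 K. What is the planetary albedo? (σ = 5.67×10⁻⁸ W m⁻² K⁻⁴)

A ≈ 0.72

Flux at 0.155 AU: S = 1360/0.155² = 5.66×10⁴ W m⁻².
From T_eq⁴ = S(1−A)/(4σ): 1−A = 4σT_eq⁴/S.
1−A = 4 × 5.67×10⁻⁸ × (515)⁴ / 5.66×10⁴ = 0.282.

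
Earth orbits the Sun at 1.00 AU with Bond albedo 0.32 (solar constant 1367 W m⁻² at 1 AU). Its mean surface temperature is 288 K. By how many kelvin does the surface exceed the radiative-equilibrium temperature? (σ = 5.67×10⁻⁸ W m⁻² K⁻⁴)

S = 1367/1.00² = 1367 W m⁻².
T_eq = [S(1−A)/(4σ)]^(1/4) = [1367×0.68/(4×5.67×10⁻⁸)]^(1/4) = 253.0 K.
ΔT = T_surf − T_eq = 288 − 253.0.

ΔT ≈ 35.0 K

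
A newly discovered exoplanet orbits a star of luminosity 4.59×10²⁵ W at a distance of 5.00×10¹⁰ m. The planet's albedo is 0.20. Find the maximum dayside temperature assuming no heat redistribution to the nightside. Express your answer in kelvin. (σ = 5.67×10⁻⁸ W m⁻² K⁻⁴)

T_ss ≈ 379 K

Flux: S = L/(4πd²) = 4.59×10²⁵/(4π×(5.00×10¹⁰)²) = 1460 W m⁻².
With no redistribution each surface element balances locally: S(1−A) = σT⁴.
T = [1460 × 0.80 / 5.67×10⁻⁸]^(1/4) = (2.06×10¹⁰)^(1/4) = 379 K.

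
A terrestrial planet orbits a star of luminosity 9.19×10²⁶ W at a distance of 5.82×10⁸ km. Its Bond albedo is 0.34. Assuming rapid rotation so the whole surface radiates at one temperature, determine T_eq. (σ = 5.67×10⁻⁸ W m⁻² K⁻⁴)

T_eq ≈ 158 K

d = 5.82×10⁸ km = 5.82×10¹¹ m.
Flux: S = L/(4πd²) = 9.19×10²⁶/(4π×(5.82×10¹¹)²) = 216 W m⁻².
Energy balance: absorbed = emitted ⇒ πR²·S(1−A) = 4πR²·σT_eq⁴, so T_eq⁴ = S(1−A)/(4σ).
T_eq = [216 × 0.66 / (4 × 5.67×10⁻⁸)]^(1/4) = (6.28×10⁸)^(1/4) = 158 K.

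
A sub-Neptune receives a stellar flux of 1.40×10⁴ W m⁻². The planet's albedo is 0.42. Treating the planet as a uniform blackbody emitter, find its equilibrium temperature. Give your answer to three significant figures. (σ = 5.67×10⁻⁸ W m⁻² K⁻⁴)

T_eq ≈ 435 K

Energy balance: absorbed = emitted ⇒ πR²·S(1−A) = 4πR²·σT_eq⁴, so T_eq⁴ = S(1−A)/(4σ).
T_eq = [1.40×10⁴ × 0.58 / (4 × 5.67×10⁻⁸)]^(1/4) = (3.58×10¹⁰)^(1/4) = 435 K.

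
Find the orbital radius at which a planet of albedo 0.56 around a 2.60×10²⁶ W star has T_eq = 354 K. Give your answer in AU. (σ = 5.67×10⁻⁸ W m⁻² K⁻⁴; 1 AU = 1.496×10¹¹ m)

d ≈ 0.338 AU

From T_eq⁴ = L(1−A)/(16πσd²): d = √[L(1−A)/(16πσT_eq⁴)].
d = √[2.60×10²⁶ × 0.44 / (16π × 5.67×10⁻⁸ × (354)⁴)] = 5.06×10¹⁰ m = 0.338 AU.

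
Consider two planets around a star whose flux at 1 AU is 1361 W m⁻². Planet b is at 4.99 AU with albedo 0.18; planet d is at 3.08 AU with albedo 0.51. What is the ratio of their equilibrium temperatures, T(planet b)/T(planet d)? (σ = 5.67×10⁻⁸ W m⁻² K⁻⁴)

T_eq = [S₀(1−A)/(4σd²)]^(1/4), so T ∝ (1−A)^(1/4) / √d.
T₁ = [1361×0.82/(4×5.67×10⁻⁸×4.99²)]^(1/4) = 118.57 K.
T₂ = [1361×0.49/(4×5.67×10⁻⁸×3.08²)]^(1/4) = 132.69 K.

T₁/T₂ ≈ 0.894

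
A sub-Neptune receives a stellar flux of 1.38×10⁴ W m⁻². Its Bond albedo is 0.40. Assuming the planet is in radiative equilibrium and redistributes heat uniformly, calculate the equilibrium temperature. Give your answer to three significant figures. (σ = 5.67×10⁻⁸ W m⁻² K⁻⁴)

T_eq ≈ 437 K

Energy balance: absorbed = emitted ⇒ πR²·S(1−A) = 4πR²·σT_eq⁴, so T_eq⁴ = S(1−A)/(4σ).
T_eq = [1.38×10⁴ × 0.60 / (4 × 5.67×10⁻⁸)]^(1/4) = (3.65×10¹⁰)^(1/4) = 437 K.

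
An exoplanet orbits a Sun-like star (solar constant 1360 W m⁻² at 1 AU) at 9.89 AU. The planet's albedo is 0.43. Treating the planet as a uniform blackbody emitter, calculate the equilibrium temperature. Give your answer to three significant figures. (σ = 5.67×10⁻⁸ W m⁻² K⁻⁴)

T_eq ≈ 76.9 K

Flux at 9.89 AU: S = 1360/9.89² = 13.9 W m⁻².
Energy balance: absorbed = emitted ⇒ πR²·S(1−A) = 4πR²·σT_eq⁴, so T_eq⁴ = S(1−A)/(4σ).
T_eq = [13.9 × 0.57 / (4 × 5.67×10⁻⁸)]^(1/4) = (3.49×10⁷)^(1/4) = 76.9 K.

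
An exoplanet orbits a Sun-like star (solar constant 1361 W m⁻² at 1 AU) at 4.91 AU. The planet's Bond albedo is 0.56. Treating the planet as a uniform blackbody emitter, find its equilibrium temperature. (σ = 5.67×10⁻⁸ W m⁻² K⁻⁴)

Flux at 4.91 AU: S = 1361/4.91² = 56.5 W m⁻².
Energy balance: absorbed = emitted ⇒ πR²·S(1−A) = 4πR²·σT_eq⁴, so T_eq⁴ = S(1−A)/(4σ).
T_eq = [56.5 × 0.44 / (4 × 5.67×10⁻⁸)]^(1/4) = (1.10×10⁸)^(1/4) = 102 K.

T_eq ≈ 102 K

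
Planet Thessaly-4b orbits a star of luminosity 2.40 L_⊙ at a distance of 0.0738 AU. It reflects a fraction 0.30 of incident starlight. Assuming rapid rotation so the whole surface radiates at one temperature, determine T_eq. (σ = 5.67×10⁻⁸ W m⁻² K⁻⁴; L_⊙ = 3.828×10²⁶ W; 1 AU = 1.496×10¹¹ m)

T_eq ≈ 1170 K

d = 0.0738 AU = 1.10×10¹⁰ m.
L = 2.40 × 3.828×10²⁶ = 9.19×10²⁶ W.
Flux: S = L/(4πd²) = 9.19×10²⁶/(4π×(1.10×10¹⁰)²) = 6.00×10⁵ W m⁻².
Energy balance: absorbed = emitted ⇒ πR²·S(1−A) = 4πR²·σT_eq⁴, so T_eq⁴ = S(1−A)/(4σ).
T_eq = [6.00×10⁵ × 0.70 / (4 × 5.67×10⁻⁸)]^(1/4) = (1.85×10¹²)^(1/4) = 1170 K.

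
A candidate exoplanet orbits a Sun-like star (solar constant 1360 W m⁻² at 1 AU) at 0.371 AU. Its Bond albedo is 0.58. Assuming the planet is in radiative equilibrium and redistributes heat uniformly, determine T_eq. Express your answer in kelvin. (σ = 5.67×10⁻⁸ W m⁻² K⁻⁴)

T_eq ≈ 368 K

Flux at 0.371 AU: S = 1360/0.371² = 9880 W m⁻².
Energy balance: absorbed = emitted ⇒ πR²·S(1−A) = 4πR²·σT_eq⁴, so T_eq⁴ = S(1−A)/(4σ).
T_eq = [9880 × 0.42 / (4 × 5.67×10⁻⁸)]^(1/4) = (1.83×10¹⁰)^(1/4) = 368 K.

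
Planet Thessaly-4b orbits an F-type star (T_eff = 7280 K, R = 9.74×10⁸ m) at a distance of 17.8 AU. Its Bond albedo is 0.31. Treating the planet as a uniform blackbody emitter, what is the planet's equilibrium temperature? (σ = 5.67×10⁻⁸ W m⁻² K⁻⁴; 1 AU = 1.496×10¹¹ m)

d = 17.8 AU = 2.66×10¹² m.
L = 4πR_⋆²σT_⋆⁴ = 4π(9.74×10⁸)² × 5.67×10⁻⁸ × (7280)⁴ = 1.90×10²⁷ W.
S = L/(4πd²) = 21.3 W m⁻².
Energy balance: absorbed = emitted ⇒ πR²·S(1−A) = 4πR²·σT_eq⁴, so T_eq⁴ = S(1−A)/(4σ).
T_eq = [21.3 × 0.69 / (4 × 5.67×10⁻⁸)]^(1/4) = (6.48×10⁷)^(1/4) = 89.7 K.

T_eq ≈ 89.7 K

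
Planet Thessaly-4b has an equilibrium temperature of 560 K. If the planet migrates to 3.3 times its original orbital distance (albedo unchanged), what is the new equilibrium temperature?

T_eq ∝ L^(1/4) · d^(−1/2).
T′ = 560 / 3.3^(1/2) = 308 K.

T_eq ≈ 308 K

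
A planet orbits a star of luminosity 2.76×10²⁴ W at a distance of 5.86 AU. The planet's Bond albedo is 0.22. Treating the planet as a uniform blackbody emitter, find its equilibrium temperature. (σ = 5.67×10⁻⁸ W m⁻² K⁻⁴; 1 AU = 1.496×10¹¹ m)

T_eq ≈ 31.5 K

d = 5.86 AU = 8.77×10¹¹ m.
Flux: S = L/(4πd²) = 2.76×10²⁴/(4π×(8.77×10¹¹)²) = 0.286 W m⁻².
Energy balance: absorbed = emitted ⇒ πR²·S(1−A) = 4πR²·σT_eq⁴, so T_eq⁴ = S(1−A)/(4σ).
T_eq = [0.286 × 0.78 / (4 × 5.67×10⁻⁸)]^(1/4) = (9.83×10⁵)^(1/4) = 31.5 K.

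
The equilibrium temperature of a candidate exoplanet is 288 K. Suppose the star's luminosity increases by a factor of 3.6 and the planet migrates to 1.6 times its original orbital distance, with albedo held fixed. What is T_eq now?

T_eq ≈ 314 K

T_eq ∝ L^(1/4) · d^(−1/2).
T′ = 288 × 3.6^(1/4) / 1.6^(1/2) = 314 K.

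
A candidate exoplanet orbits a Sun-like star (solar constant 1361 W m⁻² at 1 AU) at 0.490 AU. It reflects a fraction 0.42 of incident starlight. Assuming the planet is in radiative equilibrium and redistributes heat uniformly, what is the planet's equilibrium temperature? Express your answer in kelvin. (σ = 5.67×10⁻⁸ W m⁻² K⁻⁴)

Flux at 0.490 AU: S = 1361/0.490² = 5670 W m⁻².
Energy balance: absorbed = emitted ⇒ πR²·S(1−A) = 4πR²·σT_eq⁴, so T_eq⁴ = S(1−A)/(4σ).
T_eq = [5670 × 0.58 / (4 × 5.67×10⁻⁸)]^(1/4) = (1.45×10¹⁰)^(1/4) = 347 K.

T_eq ≈ 347 K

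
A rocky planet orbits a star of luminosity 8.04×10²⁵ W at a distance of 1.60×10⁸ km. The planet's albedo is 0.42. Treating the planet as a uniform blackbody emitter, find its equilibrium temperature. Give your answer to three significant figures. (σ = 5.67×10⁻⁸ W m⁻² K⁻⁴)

T_eq ≈ 159 K

d = 1.60×10⁸ km = 1.60×10¹¹ m.
Flux: S = L/(4πd²) = 8.04×10²⁵/(4π×(1.60×10¹¹)²) = 250 W m⁻².
Energy balance: absorbed = emitted ⇒ πR²·S(1−A) = 4πR²·σT_eq⁴, so T_eq⁴ = S(1−A)/(4σ).
T_eq = [250 × 0.58 / (4 × 5.67×10⁻⁸)]^(1/4) = (6.39×10⁸)^(1/4) = 159 K.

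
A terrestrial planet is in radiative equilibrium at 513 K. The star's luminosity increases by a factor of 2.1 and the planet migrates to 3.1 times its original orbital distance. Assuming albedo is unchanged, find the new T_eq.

T_eq ≈ 351 K

T_eq ∝ L^(1/4) · d^(−1/2).
T′ = 513 × 2.1^(1/4) / 3.1^(1/2) = 351 K.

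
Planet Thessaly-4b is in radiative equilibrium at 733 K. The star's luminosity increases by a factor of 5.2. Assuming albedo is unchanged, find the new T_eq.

T_eq ∝ L^(1/4) · d^(−1/2).
T′ = 733 × 5.2^(1/4) = 1110 K.

T_eq ≈ 1110 K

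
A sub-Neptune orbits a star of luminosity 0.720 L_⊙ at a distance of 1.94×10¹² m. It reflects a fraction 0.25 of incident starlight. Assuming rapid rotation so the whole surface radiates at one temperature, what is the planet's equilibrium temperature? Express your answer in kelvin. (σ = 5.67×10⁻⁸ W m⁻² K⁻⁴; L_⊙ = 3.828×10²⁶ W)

L = 0.720 × 3.828×10²⁶ = 2.76×10²⁶ W.
Flux: S = L/(4πd²) = 2.76×10²⁶/(4π×(1.94×10¹²)²) = 5.83 W m⁻².
Energy balance: absorbed = emitted ⇒ πR²·S(1−A) = 4πR²·σT_eq⁴, so T_eq⁴ = S(1−A)/(4σ).
T_eq = [5.83 × 0.75 / (4 × 5.67×10⁻⁸)]^(1/4) = (1.93×10⁷)^(1/4) = 66.3 K.

T_eq ≈ 66.3 K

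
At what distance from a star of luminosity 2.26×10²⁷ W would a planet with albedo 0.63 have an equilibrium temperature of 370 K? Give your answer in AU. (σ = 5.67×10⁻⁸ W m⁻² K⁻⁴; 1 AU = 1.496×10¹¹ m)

d ≈ 0.836 AU

From T_eq⁴ = L(1−A)/(16πσd²): d = √[L(1−A)/(16πσT_eq⁴)].
d = √[2.26×10²⁷ × 0.37 / (16π × 5.67×10⁻⁸ × (370)⁴)] = 1.25×10¹¹ m = 0.836 AU.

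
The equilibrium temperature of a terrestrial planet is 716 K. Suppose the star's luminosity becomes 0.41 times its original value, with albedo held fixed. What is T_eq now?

T_eq ≈ 573 K

T_eq ∝ L^(1/4) · d^(−1/2).
T′ = 716 × 0.41^(1/4) = 573 K.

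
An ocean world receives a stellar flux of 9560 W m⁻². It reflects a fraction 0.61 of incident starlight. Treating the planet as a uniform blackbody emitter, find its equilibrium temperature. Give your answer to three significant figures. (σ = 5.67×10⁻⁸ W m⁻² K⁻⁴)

Energy balance: absorbed = emitted ⇒ πR²·S(1−A) = 4πR²·σT_eq⁴, so T_eq⁴ = S(1−A)/(4σ).
T_eq = [9560 × 0.39 / (4 × 5.67×10⁻⁸)]^(1/4) = (1.64×10¹⁰)^(1/4) = 358 K.

T_eq ≈ 358 K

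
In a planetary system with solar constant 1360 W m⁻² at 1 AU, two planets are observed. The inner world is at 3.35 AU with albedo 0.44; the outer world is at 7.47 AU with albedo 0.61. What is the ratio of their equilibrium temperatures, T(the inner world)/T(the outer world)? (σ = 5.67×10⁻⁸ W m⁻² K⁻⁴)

T_eq = [S₀(1−A)/(4σd²)]^(1/4), so T ∝ (1−A)^(1/4) / √d.
T₁ = [1360×0.56/(4×5.67×10⁻⁸×3.35²)]^(1/4) = 131.52 K.
T₂ = [1360×0.39/(4×5.67×10⁻⁸×7.47²)]^(1/4) = 80.46 K.

T₁/T₂ ≈ 1.635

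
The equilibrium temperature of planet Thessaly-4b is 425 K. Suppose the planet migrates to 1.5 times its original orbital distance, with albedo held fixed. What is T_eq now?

T_eq ≈ 347 K

T_eq ∝ L^(1/4) · d^(−1/2).
T′ = 425 / 1.5^(1/2) = 347 K.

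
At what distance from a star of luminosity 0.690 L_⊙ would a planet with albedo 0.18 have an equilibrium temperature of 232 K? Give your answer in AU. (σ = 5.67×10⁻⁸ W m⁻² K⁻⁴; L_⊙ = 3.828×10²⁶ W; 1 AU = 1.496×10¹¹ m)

L = 0.690 × 3.828×10²⁶ = 2.64×10²⁶ W.
From T_eq⁴ = L(1−A)/(16πσd²): d = √[L(1−A)/(16πσT_eq⁴)].
d = √[2.64×10²⁶ × 0.82 / (16π × 5.67×10⁻⁸ × (232)⁴)] = 1.62×10¹¹ m = 1.08 AU.

d ≈ 1.08 AU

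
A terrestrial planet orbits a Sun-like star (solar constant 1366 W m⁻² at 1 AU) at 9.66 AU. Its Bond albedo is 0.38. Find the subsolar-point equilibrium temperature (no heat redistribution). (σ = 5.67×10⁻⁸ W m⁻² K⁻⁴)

T_ss ≈ 112 K

Flux at 9.66 AU: S = 1366/9.66² = 14.6 W m⁻².
At the subsolar point the surface absorbs S(1−A) and emits σT⁴ per unit area — no factor of 4, since only the local patch is in balance.
T = [14.6 × 0.62 / 5.67×10⁻⁸]^(1/4) = (1.60×10⁸)^(1/4) = 112 K.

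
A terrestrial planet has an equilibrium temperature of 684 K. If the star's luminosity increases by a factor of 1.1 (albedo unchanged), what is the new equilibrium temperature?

T_eq ≈ 700 K

T_eq ∝ L^(1/4) · d^(−1/2).
T′ = 684 × 1.1^(1/4) = 700 K.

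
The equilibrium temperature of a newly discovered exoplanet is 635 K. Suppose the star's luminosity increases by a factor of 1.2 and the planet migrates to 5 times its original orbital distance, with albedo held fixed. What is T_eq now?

T_eq ≈ 297 K

T_eq ∝ L^(1/4) · d^(−1/2).
T′ = 635 × 1.2^(1/4) / 5^(1/2) = 297 K.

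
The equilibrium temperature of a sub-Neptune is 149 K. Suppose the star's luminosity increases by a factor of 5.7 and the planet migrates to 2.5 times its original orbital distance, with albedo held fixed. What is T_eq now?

T_eq ∝ L^(1/4) · d^(−1/2).
T′ = 149 × 5.7^(1/4) / 2.5^(1/2) = 146 K.

T_eq ≈ 146 K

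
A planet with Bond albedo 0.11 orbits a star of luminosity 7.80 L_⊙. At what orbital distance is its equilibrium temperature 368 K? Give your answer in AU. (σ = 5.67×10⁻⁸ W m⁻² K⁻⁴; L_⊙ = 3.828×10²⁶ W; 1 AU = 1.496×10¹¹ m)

d ≈ 1.51 AU

L = 7.80 × 3.828×10²⁶ = 2.99×10²⁷ W.
From T_eq⁴ = L(1−A)/(16πσd²): d = √[L(1−A)/(16πσT_eq⁴)].
d = √[2.99×10²⁷ × 0.89 / (16π × 5.67×10⁻⁸ × (368)⁴)] = 2.25×10¹¹ m = 1.51 AU.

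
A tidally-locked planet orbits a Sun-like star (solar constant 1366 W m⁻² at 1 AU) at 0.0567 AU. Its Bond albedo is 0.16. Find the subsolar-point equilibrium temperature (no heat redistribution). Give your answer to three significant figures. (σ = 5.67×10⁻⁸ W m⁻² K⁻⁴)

T_ss ≈ 1580 K

Flux at 0.0567 AU: S = 1366/0.0567² = 4.25×10⁵ W m⁻².
At the subsolar point the surface absorbs S(1−A) and emits σT⁴ per unit area — no factor of 4, since only the local patch is in balance.
T = [4.25×10⁵ × 0.84 / 5.67×10⁻⁸]^(1/4) = (6.29×10¹²)^(1/4) = 1580 K.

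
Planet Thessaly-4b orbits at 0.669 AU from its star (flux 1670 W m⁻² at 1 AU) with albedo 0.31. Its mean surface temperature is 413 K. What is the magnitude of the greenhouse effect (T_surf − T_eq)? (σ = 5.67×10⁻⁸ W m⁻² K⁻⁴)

S = 1670/0.669² = 3731 W m⁻².
T_eq = [S(1−A)/(4σ)]^(1/4) = [3731×0.69/(4×5.67×10⁻⁸)]^(1/4) = 326.4 K.
ΔT = T_surf − T_eq = 413 − 326.4.

ΔT ≈ 86.6 K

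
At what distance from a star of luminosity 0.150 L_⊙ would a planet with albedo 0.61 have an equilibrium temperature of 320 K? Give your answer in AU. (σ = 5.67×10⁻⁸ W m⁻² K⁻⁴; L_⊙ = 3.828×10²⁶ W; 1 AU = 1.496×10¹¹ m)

L = 0.150 × 3.828×10²⁶ = 5.74×10²⁵ W.
From T_eq⁴ = L(1−A)/(16πσd²): d = √[L(1−A)/(16πσT_eq⁴)].
d = √[5.74×10²⁵ × 0.39 / (16π × 5.67×10⁻⁸ × (320)⁴)] = 2.74×10¹⁰ m = 0.183 AU.

d ≈ 0.183 AU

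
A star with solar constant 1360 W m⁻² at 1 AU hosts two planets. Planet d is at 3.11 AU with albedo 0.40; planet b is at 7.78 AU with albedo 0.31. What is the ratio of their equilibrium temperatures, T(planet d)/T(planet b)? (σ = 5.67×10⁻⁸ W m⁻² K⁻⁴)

T₁/T₂ ≈ 1.527

T_eq = [S₀(1−A)/(4σd²)]^(1/4), so T ∝ (1−A)^(1/4) / √d.
T₁ = [1360×0.60/(4×5.67×10⁻⁸×3.11²)]^(1/4) = 138.88 K.
T₂ = [1360×0.69/(4×5.67×10⁻⁸×7.78²)]^(1/4) = 90.93 K.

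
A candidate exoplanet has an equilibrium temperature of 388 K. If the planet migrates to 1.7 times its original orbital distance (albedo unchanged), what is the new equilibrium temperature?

T_eq ≈ 298 K

T_eq ∝ L^(1/4) · d^(−1/2).
T′ = 388 / 1.7^(1/2) = 298 K.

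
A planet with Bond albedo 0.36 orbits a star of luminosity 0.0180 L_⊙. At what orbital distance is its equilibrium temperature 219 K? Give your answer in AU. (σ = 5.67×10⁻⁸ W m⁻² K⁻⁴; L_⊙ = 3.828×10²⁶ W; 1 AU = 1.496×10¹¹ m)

L = 0.0180 × 3.828×10²⁶ = 6.89×10²⁴ W.
From T_eq⁴ = L(1−A)/(16πσd²): d = √[L(1−A)/(16πσT_eq⁴)].
d = √[6.89×10²⁴ × 0.64 / (16π × 5.67×10⁻⁸ × (219)⁴)] = 2.59×10¹⁰ m = 0.173 AU.

d ≈ 0.173 AU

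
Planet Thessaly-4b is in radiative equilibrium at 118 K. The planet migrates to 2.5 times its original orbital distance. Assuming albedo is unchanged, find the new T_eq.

T_eq ∝ L^(1/4) · d^(−1/2).
T′ = 118 / 2.5^(1/2) = 74.6 K.

T_eq ≈ 74.6 K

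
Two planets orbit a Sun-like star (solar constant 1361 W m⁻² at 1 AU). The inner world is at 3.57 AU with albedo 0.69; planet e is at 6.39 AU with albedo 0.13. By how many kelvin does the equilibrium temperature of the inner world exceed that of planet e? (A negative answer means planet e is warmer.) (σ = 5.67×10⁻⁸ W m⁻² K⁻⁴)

T_eq = [S₀(1−A)/(4σd²)]^(1/4), so T ∝ (1−A)^(1/4) / √d.
T₁ = [1361×0.31/(4×5.67×10⁻⁸×3.57²)]^(1/4) = 109.92 K.
T₂ = [1361×0.87/(4×5.67×10⁻⁸×6.39²)]^(1/4) = 106.34 K.

ΔT ≈ 3.6 K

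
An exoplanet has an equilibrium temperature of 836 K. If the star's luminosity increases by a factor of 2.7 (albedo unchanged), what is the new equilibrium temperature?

T_eq ∝ L^(1/4) · d^(−1/2).
T′ = 836 × 2.7^(1/4) = 1070 K.

T_eq ≈ 1070 K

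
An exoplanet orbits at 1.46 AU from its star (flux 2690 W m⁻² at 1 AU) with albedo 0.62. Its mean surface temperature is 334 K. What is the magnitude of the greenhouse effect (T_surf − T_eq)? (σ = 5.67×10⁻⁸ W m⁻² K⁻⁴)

ΔT ≈ 119.6 K

S = 2690/1.46² = 1262 W m⁻².
T_eq = [S(1−A)/(4σ)]^(1/4) = [1262×0.38/(4×5.67×10⁻⁸)]^(1/4) = 214.4 K.
ΔT = T_surf − T_eq = 334 − 214.4.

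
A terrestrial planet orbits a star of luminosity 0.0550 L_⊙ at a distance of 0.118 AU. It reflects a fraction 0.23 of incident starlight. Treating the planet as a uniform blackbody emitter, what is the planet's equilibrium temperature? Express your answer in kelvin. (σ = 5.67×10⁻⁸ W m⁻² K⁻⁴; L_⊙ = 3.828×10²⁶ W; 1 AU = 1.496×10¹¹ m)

d = 0.118 AU = 1.77×10¹⁰ m.
L = 0.0550 × 3.828×10²⁶ = 2.11×10²⁵ W.
Flux: S = L/(4πd²) = 2.11×10²⁵/(4π×(1.77×10¹⁰)²) = 5380 W m⁻².
Energy balance: absorbed = emitted ⇒ πR²·S(1−A) = 4πR²·σT_eq⁴, so T_eq⁴ = S(1−A)/(4σ).
T_eq = [5380 × 0.77 / (4 × 5.67×10⁻⁸)]^(1/4) = (1.83×10¹⁰)^(1/4) = 368 K.

T_eq ≈ 368 K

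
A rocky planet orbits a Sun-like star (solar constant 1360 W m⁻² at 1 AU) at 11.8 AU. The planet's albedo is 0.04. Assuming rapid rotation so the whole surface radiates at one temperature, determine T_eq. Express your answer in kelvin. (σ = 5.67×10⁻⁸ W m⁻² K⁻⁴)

T_eq ≈ 80.2 K

Flux at 11.8 AU: S = 1360/11.8² = 9.77 W m⁻².
Energy balance: absorbed = emitted ⇒ πR²·S(1−A) = 4πR²·σT_eq⁴, so T_eq⁴ = S(1−A)/(4σ).
T_eq = [9.77 × 0.96 / (4 × 5.67×10⁻⁸)]^(1/4) = (4.13×10⁷)^(1/4) = 80.2 K.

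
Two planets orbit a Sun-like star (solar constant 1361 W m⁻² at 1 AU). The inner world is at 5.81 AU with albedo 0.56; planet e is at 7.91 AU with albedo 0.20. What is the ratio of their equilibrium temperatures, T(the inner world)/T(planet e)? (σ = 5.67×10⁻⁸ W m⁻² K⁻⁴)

T₁/T₂ ≈ 1.005

T_eq = [S₀(1−A)/(4σd²)]^(1/4), so T ∝ (1−A)^(1/4) / √d.
T₁ = [1361×0.44/(4×5.67×10⁻⁸×5.81²)]^(1/4) = 94.04 K.
T₂ = [1361×0.80/(4×5.67×10⁻⁸×7.91²)]^(1/4) = 93.59 K.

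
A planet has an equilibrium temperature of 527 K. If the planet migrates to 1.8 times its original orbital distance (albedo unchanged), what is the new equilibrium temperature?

T_eq ≈ 393 K

T_eq ∝ L^(1/4) · d^(−1/2).
T′ = 527 / 1.8^(1/2) = 393 K.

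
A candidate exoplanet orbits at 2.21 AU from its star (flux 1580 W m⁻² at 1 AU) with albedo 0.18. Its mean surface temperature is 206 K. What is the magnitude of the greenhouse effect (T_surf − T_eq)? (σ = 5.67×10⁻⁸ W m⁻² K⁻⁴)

ΔT ≈ 21.1 K

S = 1580/2.21² = 323.5 W m⁻².
T_eq = [S(1−A)/(4σ)]^(1/4) = [323.5×0.82/(4×5.67×10⁻⁸)]^(1/4) = 184.9 K.
ΔT = T_surf − T_eq = 206 − 184.9.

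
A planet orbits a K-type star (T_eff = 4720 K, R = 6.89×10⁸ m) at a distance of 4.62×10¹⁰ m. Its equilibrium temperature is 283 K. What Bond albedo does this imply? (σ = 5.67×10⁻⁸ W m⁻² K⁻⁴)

A ≈ 0.77

L = 4πR_⋆²σT_⋆⁴ = 4π(6.89×10⁸)² × 5.67×10⁻⁸ × (4720)⁴ = 1.68×10²⁶ W.
S = L/(4πd²) = 6260 W m⁻².
From T_eq⁴ = S(1−A)/(4σ): 1−A = 4σT_eq⁴/S.
1−A = 4 × 5.67×10⁻⁸ × (283)⁴ / 6260 = 0.232.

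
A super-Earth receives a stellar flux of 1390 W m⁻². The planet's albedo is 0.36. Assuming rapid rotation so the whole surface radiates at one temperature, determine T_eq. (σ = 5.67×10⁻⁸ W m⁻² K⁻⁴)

Energy balance: absorbed = emitted ⇒ πR²·S(1−A) = 4πR²·σT_eq⁴, so T_eq⁴ = S(1−A)/(4σ).
T_eq = [1390 × 0.64 / (4 × 5.67×10⁻⁸)]^(1/4) = (3.92×10⁹)^(1/4) = 250 K.

T_eq ≈ 250 K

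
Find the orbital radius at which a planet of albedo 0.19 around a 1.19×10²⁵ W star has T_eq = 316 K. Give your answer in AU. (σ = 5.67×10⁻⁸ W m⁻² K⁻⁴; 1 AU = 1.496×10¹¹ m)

d ≈ 0.123 AU

From T_eq⁴ = L(1−A)/(16πσd²): d = √[L(1−A)/(16πσT_eq⁴)].
d = √[1.19×10²⁵ × 0.81 / (16π × 5.67×10⁻⁸ × (316)⁴)] = 1.84×10¹⁰ m = 0.123 AU.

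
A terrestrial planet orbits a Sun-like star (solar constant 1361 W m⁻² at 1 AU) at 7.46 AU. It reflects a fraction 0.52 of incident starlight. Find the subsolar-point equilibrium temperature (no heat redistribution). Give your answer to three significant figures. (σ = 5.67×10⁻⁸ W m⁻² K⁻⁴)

Flux at 7.46 AU: S = 1361/7.46² = 24.5 W m⁻².
At the subsolar point the surface absorbs S(1−A) and emits σT⁴ per unit area — no factor of 4, since only the local patch is in balance.
T = [24.5 × 0.48 / 5.67×10⁻⁸]^(1/4) = (2.07×10⁸)^(1/4) = 120 K.

T_ss ≈ 120 K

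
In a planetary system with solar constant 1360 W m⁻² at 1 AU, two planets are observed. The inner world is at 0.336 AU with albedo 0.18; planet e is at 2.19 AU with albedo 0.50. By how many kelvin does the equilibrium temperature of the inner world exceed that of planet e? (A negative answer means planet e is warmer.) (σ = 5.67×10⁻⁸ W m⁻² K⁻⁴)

T_eq = [S₀(1−A)/(4σd²)]^(1/4), so T ∝ (1−A)^(1/4) / √d.
T₁ = [1360×0.82/(4×5.67×10⁻⁸×0.336²)]^(1/4) = 456.83 K.
T₂ = [1360×0.50/(4×5.67×10⁻⁸×2.19²)]^(1/4) = 158.12 K.

ΔT ≈ 298.7 K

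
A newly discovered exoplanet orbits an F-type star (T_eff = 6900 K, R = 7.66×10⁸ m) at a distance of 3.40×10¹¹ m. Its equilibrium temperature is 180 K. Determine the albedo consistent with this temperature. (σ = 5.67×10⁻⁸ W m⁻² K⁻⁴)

L = 4πR_⋆²σT_⋆⁴ = 4π(7.66×10⁸)² × 5.67×10⁻⁸ × (6900)⁴ = 9.48×10²⁶ W.
S = L/(4πd²) = 652 W m⁻².
From T_eq⁴ = S(1−A)/(4σ): 1−A = 4σT_eq⁴/S.
1−A = 4 × 5.67×10⁻⁸ × (180)⁴ / 652 = 0.365.

A ≈ 0.64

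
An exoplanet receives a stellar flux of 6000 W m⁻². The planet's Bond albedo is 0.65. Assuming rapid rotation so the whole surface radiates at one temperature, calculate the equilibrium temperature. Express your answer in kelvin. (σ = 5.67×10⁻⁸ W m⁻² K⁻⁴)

T_eq ≈ 310 K

Energy balance: absorbed = emitted ⇒ πR²·S(1−A) = 4πR²·σT_eq⁴, so T_eq⁴ = S(1−A)/(4σ).
T_eq = [6000 × 0.35 / (4 × 5.67×10⁻⁸)]^(1/4) = (9.26×10⁹)^(1/4) = 310 K.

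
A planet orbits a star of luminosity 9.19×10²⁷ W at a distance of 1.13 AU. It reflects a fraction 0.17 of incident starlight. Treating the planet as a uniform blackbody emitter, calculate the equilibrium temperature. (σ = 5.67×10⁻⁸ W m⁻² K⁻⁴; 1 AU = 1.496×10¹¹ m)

d = 1.13 AU = 1.69×10¹¹ m.
Flux: S = L/(4πd²) = 9.19×10²⁷/(4π×(1.69×10¹¹)²) = 2.56×10⁴ W m⁻².
Energy balance: absorbed = emitted ⇒ πR²·S(1−A) = 4πR²·σT_eq⁴, so T_eq⁴ = S(1−A)/(4σ).
T_eq = [2.56×10⁴ × 0.83 / (4 × 5.67×10⁻⁸)]^(1/4) = (9.37×10¹⁰)^(1/4) = 553 K.

T_eq ≈ 553 K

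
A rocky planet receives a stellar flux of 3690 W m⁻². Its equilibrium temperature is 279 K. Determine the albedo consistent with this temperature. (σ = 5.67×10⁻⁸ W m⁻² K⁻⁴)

From T_eq⁴ = S(1−A)/(4σ): 1−A = 4σT_eq⁴/S.
1−A = 4 × 5.67×10⁻⁸ × (279)⁴ / 3690 = 0.372.

A ≈ 0.63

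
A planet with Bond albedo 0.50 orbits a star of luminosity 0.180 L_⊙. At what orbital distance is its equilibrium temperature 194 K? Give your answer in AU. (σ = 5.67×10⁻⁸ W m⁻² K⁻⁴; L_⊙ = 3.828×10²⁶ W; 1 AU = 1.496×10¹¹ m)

d ≈ 0.618 AU

L = 0.180 × 3.828×10²⁶ = 6.89×10²⁵ W.
From T_eq⁴ = L(1−A)/(16πσd²): d = √[L(1−A)/(16πσT_eq⁴)].
d = √[6.89×10²⁵ × 0.50 / (16π × 5.67×10⁻⁸ × (194)⁴)] = 9.24×10¹⁰ m = 0.618 AU.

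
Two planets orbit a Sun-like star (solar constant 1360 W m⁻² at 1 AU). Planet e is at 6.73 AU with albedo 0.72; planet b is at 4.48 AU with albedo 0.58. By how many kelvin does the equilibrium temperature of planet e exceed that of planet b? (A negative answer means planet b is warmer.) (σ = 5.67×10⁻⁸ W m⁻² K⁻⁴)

T_eq = [S₀(1−A)/(4σd²)]^(1/4), so T ∝ (1−A)^(1/4) / √d.
T₁ = [1360×0.28/(4×5.67×10⁻⁸×6.73²)]^(1/4) = 78.03 K.
T₂ = [1360×0.42/(4×5.67×10⁻⁸×4.48²)]^(1/4) = 105.84 K.

ΔT ≈ -27.8 K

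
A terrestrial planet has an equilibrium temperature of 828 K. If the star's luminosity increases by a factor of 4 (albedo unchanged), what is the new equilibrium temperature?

T_eq ∝ L^(1/4) · d^(−1/2).
T′ = 828 × 4^(1/4) = 1170 K.

T_eq ≈ 1170 K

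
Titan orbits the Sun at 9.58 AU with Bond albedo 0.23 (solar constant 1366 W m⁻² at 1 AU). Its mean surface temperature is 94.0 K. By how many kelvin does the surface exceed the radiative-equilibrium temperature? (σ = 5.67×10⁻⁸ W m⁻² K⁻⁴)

S = 1366/9.58² = 14.88 W m⁻².
T_eq = [S(1−A)/(4σ)]^(1/4) = [14.88×0.77/(4×5.67×10⁻⁸)]^(1/4) = 84.3 K.
ΔT = T_surf − T_eq = 94 − 84.3.

ΔT ≈ 9.7 K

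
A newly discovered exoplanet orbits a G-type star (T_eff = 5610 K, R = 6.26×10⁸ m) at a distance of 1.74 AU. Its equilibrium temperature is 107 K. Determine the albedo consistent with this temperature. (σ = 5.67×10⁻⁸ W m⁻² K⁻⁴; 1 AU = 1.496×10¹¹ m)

A ≈ 0.91

d = 1.74 AU = 2.60×10¹¹ m.
L = 4πR_⋆²σT_⋆⁴ = 4π(6.26×10⁸)² × 5.67×10⁻⁸ × (5610)⁴ = 2.77×10²⁶ W.
S = L/(4πd²) = 325 W m⁻².
From T_eq⁴ = S(1−A)/(4σ): 1−A = 4σT_eq⁴/S.
1−A = 4 × 5.67×10⁻⁸ × (107)⁴ / 325 = 0.092.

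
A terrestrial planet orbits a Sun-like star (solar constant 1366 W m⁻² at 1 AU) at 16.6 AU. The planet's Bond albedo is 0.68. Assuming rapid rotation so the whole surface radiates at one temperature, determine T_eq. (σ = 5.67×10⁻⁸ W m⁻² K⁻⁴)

Flux at 16.6 AU: S = 1366/16.6² = 4.96 W m⁻².
Energy balance: absorbed = emitted ⇒ πR²·S(1−A) = 4πR²·σT_eq⁴, so T_eq⁴ = S(1−A)/(4σ).
T_eq = [4.96 × 0.32 / (4 × 5.67×10⁻⁸)]^(1/4) = (6.99×10⁶)^(1/4) = 51.4 K.

T_eq ≈ 51.4 K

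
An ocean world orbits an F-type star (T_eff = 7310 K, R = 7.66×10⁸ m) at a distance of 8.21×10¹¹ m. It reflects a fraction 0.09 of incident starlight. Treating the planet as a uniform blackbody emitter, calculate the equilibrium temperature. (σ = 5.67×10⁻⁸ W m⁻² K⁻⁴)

L = 4πR_⋆²σT_⋆⁴ = 4π(7.66×10⁸)² × 5.67×10⁻⁸ × (7310)⁴ = 1.19×10²⁷ W.
S = L/(4πd²) = 141 W m⁻².
Energy balance: absorbed = emitted ⇒ πR²·S(1−A) = 4πR²·σT_eq⁴, so T_eq⁴ = S(1−A)/(4σ).
T_eq = [141 × 0.91 / (4 × 5.67×10⁻⁸)]^(1/4) = (5.65×10⁸)^(1/4) = 154 K.

T_eq ≈ 154 K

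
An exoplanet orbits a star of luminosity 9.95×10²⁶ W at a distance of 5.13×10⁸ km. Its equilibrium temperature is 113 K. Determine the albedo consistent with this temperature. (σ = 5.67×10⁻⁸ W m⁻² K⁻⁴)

d = 5.13×10⁸ km = 5.13×10¹¹ m.
Flux: S = L/(4πd²) = 9.95×10²⁶/(4π×(5.13×10¹¹)²) = 301 W m⁻².
From T_eq⁴ = S(1−A)/(4σ): 1−A = 4σT_eq⁴/S.
1−A = 4 × 5.67×10⁻⁸ × (113)⁴ / 301 = 0.123.

A ≈ 0.88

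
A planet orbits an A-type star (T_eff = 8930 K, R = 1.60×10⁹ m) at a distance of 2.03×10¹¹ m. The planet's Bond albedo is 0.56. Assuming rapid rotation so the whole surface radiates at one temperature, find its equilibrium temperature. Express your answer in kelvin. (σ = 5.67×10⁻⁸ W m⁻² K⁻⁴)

T_eq ≈ 457 K

L = 4πR_⋆²σT_⋆⁴ = 4π(1.60×10⁹)² × 5.67×10⁻⁸ × (8930)⁴ = 1.16×10²⁸ W.
S = L/(4πd²) = 2.24×10⁴ W m⁻².
Energy balance: absorbed = emitted ⇒ πR²·S(1−A) = 4πR²·σT_eq⁴, so T_eq⁴ = S(1−A)/(4σ).
T_eq = [2.24×10⁴ × 0.44 / (4 × 5.67×10⁻⁸)]^(1/4) = (4.35×10¹⁰)^(1/4) = 457 K.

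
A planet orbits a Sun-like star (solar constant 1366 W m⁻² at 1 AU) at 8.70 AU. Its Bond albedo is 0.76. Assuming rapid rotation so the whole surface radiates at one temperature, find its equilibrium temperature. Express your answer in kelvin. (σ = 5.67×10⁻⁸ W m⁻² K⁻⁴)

Flux at 8.70 AU: S = 1366/8.70² = 18.0 W m⁻².
Energy balance: absorbed = emitted ⇒ πR²·S(1−A) = 4πR²·σT_eq⁴, so T_eq⁴ = S(1−A)/(4σ).
T_eq = [18.0 × 0.24 / (4 × 5.67×10⁻⁸)]^(1/4) = (1.91×10⁷)^(1/4) = 66.1 K.

T_eq ≈ 66.1 K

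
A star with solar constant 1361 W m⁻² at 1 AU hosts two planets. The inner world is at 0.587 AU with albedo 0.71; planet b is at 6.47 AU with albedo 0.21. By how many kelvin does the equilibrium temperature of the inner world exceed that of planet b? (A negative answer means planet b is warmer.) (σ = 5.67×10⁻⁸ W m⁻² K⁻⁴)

T_eq = [S₀(1−A)/(4σd²)]^(1/4), so T ∝ (1−A)^(1/4) / √d.
T₁ = [1361×0.29/(4×5.67×10⁻⁸×0.587²)]^(1/4) = 266.58 K.
T₂ = [1361×0.79/(4×5.67×10⁻⁸×6.47²)]^(1/4) = 103.16 K.

ΔT ≈ 163.4 K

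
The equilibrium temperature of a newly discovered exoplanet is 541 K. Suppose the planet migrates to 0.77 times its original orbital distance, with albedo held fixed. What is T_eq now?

T_eq ≈ 617 K

T_eq ∝ L^(1/4) · d^(−1/2).
T′ = 541 / 0.77^(1/2) = 617 K.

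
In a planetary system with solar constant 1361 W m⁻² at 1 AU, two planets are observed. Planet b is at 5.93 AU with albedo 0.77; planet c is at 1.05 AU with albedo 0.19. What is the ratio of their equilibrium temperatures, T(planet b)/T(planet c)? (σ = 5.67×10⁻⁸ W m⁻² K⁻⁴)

T_eq = [S₀(1−A)/(4σd²)]^(1/4), so T ∝ (1−A)^(1/4) / √d.
T₁ = [1361×0.23/(4×5.67×10⁻⁸×5.93²)]^(1/4) = 79.15 K.
T₂ = [1361×0.81/(4×5.67×10⁻⁸×1.05²)]^(1/4) = 257.68 K.

T₁/T₂ ≈ 0.307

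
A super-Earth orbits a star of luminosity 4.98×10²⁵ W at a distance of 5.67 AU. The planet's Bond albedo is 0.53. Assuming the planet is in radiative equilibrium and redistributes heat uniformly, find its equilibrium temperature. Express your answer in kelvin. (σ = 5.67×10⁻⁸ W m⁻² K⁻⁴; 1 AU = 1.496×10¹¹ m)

T_eq ≈ 58.1 K

d = 5.67 AU = 8.48×10¹¹ m.
Flux: S = L/(4πd²) = 4.98×10²⁵/(4π×(8.48×10¹¹)²) = 5.51 W m⁻².
Energy balance: absorbed = emitted ⇒ πR²·S(1−A) = 4πR²·σT_eq⁴, so T_eq⁴ = S(1−A)/(4σ).
T_eq = [5.51 × 0.47 / (4 × 5.67×10⁻⁸)]^(1/4) = (1.14×10⁷)^(1/4) = 58.1 K.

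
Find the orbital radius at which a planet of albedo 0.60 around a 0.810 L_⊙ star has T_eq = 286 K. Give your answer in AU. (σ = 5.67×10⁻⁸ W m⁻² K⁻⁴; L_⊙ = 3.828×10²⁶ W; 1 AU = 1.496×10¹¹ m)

L = 0.810 × 3.828×10²⁶ = 3.10×10²⁶ W.
From T_eq⁴ = L(1−A)/(16πσd²): d = √[L(1−A)/(16πσT_eq⁴)].
d = √[3.10×10²⁶ × 0.40 / (16π × 5.67×10⁻⁸ × (286)⁴)] = 8.06×10¹⁰ m = 0.539 AU.

d ≈ 0.539 AU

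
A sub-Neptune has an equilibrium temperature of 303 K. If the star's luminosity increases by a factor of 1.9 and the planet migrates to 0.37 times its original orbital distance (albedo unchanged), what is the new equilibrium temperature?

T_eq ≈ 585 K

T_eq ∝ L^(1/4) · d^(−1/2).
T′ = 303 × 1.9^(1/4) / 0.37^(1/2) = 585 K.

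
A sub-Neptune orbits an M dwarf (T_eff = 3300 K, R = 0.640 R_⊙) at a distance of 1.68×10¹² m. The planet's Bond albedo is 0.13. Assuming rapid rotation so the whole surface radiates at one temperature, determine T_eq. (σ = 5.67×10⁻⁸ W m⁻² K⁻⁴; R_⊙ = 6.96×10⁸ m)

T_eq ≈ 36.7 K

R_⋆ = 0.640 × 6.96×10⁸ = 4.45×10⁸ m.
L = 4πR_⋆²σT_⋆⁴ = 4π(4.45×10⁸)² × 5.67×10⁻⁸ × (3300)⁴ = 1.68×10²⁵ W.
S = L/(4πd²) = 0.473 W m⁻².
Energy balance: absorbed = emitted ⇒ πR²·S(1−A) = 4πR²·σT_eq⁴, so T_eq⁴ = S(1−A)/(4σ).
T_eq = [0.473 × 0.87 / (4 × 5.67×10⁻⁸)]^(1/4) = (1.81×10⁶)^(1/4) = 36.7 K.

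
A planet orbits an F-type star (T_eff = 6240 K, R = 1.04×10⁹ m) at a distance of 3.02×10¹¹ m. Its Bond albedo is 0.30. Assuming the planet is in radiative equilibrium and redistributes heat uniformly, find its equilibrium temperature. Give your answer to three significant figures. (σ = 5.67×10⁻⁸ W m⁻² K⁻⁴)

T_eq ≈ 237 K

L = 4πR_⋆²σT_⋆⁴ = 4π(1.04×10⁹)² × 5.67×10⁻⁸ × (6240)⁴ = 1.17×10²⁷ W.
S = L/(4πd²) = 1020 W m⁻².
Energy balance: absorbed = emitted ⇒ πR²·S(1−A) = 4πR²·σT_eq⁴, so T_eq⁴ = S(1−A)/(4σ).
T_eq = [1020 × 0.70 / (4 × 5.67×10⁻⁸)]^(1/4) = (3.15×10⁹)^(1/4) = 237 K.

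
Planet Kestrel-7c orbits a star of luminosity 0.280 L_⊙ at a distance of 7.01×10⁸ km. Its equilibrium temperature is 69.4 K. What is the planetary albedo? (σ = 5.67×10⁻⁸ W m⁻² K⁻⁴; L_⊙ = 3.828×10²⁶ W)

A ≈ 0.70

d = 7.01×10⁸ km = 7.01×10¹¹ m.
L = 0.280 × 3.828×10²⁶ = 1.07×10²⁶ W.
Flux: S = L/(4πd²) = 1.07×10²⁶/(4π×(7.01×10¹¹)²) = 17.4 W m⁻².
From T_eq⁴ = S(1−A)/(4σ): 1−A = 4σT_eq⁴/S.
1−A = 4 × 5.67×10⁻⁸ × (69.4)⁴ / 17.4 = 0.303.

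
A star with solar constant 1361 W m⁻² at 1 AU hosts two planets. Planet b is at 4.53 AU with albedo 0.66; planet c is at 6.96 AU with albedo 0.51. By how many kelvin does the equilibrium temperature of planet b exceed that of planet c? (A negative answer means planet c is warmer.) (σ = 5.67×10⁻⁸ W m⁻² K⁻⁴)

T_eq = [S₀(1−A)/(4σd²)]^(1/4), so T ∝ (1−A)^(1/4) / √d.
T₁ = [1361×0.34/(4×5.67×10⁻⁸×4.53²)]^(1/4) = 99.86 K.
T₂ = [1361×0.49/(4×5.67×10⁻⁸×6.96²)]^(1/4) = 88.27 K.

ΔT ≈ 11.6 K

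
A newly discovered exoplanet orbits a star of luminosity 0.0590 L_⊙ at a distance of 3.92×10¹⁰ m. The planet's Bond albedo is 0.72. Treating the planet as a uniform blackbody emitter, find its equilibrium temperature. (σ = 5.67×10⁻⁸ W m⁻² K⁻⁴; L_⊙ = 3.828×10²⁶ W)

L = 0.0590 × 3.828×10²⁶ = 2.26×10²⁵ W.
Flux: S = L/(4πd²) = 2.26×10²⁵/(4π×(3.92×10¹⁰)²) = 1170 W m⁻².
Energy balance: absorbed = emitted ⇒ πR²·S(1−A) = 4πR²·σT_eq⁴, so T_eq⁴ = S(1−A)/(4σ).
T_eq = [1170 × 0.28 / (4 × 5.67×10⁻⁸)]^(1/4) = (1.44×10⁹)^(1/4) = 195 K.

T_eq ≈ 195 K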